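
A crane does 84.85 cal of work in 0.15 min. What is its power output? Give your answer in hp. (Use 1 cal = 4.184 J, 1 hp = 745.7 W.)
Convert to SI: W = 355.012 J, t = 9.0 s
P = W/t = 355.012/9.0 = 39.4458 W = 0.0529 hp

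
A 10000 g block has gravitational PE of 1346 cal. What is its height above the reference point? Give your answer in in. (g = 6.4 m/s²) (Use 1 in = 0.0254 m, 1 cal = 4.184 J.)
Convert to SI: m = 10.0 kg, PE = 5631.66 J
h = PE/(mg) = 5631.66/(10.0·6.4) = 87.9948 m = 3464 in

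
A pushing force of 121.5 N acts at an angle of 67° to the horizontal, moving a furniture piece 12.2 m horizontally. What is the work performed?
W = F·d·cosθ = (121.5)(12.2)cos(67°) = 579.2 J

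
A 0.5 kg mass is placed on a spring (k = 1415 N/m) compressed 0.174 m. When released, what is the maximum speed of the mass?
½kx² = ½mv² ⇒ v = x√(k/m) = (0.174)√(1415/0.5) = 9.256 m/s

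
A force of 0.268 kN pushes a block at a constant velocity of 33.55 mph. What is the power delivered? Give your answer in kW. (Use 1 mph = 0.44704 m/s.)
Convert to SI: F = 268.0 N, v = 14.9982 m/s
P = Fv = (268.0)(14.9982) = 4019.52 W = 4.02 kW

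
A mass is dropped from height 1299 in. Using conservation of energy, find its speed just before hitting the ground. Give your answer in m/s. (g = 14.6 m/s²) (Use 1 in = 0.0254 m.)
Convert to SI: h = 32.9946 m
mgh = ½mv² ⇒ v = √(2gh) = √(2·14.6·32.9946) = 31.04 m/s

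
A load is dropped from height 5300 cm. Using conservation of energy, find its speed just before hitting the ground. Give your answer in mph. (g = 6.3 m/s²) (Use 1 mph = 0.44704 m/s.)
Convert to SI: h = 53.0 m
mgh = ½mv² ⇒ v = √(2gh) = √(2·6.3·53.0) = 25.8418 m/s = 57.81 mph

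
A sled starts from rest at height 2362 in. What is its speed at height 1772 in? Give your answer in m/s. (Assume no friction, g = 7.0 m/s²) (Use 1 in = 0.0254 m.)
Convert to SI: h₁−h₂ = 14.986 m
mgh₁ = mgh₂ + ½mv² ⇒ v = √(2g(h₁−h₂)) = √(2·7.0·14.986) = 14.48 m/s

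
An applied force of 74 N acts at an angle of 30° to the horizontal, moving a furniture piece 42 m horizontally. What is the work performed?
W = F·d·cosθ = (74)(42)cos(30°) = 2692 J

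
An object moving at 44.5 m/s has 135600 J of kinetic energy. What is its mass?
m = 2·KE/v² = 2·135600/(44.5)² = 137.0 kg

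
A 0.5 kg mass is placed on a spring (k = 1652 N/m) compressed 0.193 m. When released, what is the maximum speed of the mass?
½kx² = ½mv² ⇒ v = x√(k/m) = (0.193)√(1652/0.5) = 11.09 m/s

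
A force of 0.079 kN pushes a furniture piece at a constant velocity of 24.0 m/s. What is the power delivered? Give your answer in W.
Convert to SI: F = 79.0 N, v = 24.0 m/s
P = Fv = (79.0)(24.0) = 1896 W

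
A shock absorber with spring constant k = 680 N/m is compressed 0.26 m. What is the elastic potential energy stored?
PE = ½kx² = ½(680)(0.26)² = 22.98 J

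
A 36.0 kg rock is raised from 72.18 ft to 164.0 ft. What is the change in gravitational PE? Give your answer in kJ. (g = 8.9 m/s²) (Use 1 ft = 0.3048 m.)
Convert to SI: m = 36.0 kg, Δh = 27.9867 m
ΔPE = mgΔh = (36.0)(8.9)(27.9867) = 8966.95 J = 8.967 kJ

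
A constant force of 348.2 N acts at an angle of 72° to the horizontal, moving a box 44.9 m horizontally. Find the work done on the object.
W = F·d·cosθ = (348.2)(44.9)cos(72°) = 4831 J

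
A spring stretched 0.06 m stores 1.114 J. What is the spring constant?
k = 2·PE/x² = 2·1.114/(0.06)² = 618.9 N/m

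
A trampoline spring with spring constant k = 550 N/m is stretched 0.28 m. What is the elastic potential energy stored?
PE = ½kx² = ½(550)(0.28)² = 21.56 J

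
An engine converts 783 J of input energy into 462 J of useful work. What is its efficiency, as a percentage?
η = W_out/W_in = 462/783 = 59.0%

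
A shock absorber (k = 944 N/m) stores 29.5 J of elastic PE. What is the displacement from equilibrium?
x = √(2·PE/k) = √(2·29.5/944) = 0.25 m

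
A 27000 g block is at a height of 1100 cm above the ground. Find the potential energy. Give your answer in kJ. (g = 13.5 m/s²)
Convert to SI: m = 27.0 kg, h = 11.0 m
PE = mgh = (27.0)(13.5)(11.0) = 4009.5 J = 4.01 kJ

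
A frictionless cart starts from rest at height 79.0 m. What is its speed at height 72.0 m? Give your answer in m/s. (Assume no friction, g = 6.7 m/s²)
mgh₁ = mgh₂ + ½mv² ⇒ v = √(2g(h₁−h₂)) = √(2·6.7·7.0) = 9.685 m/s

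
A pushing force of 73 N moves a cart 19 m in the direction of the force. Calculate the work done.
W = F·d = (73)(19) = 1387 J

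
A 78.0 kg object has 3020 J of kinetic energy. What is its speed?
v = √(2·KE/m) = √(2·3020/78.0) = 8.8 m/s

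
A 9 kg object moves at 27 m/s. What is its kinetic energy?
KE = ½mv² = ½(9)(27)² = 3280.5 J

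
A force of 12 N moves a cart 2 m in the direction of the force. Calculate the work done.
W = F·d = (12)(2) = 24.0 J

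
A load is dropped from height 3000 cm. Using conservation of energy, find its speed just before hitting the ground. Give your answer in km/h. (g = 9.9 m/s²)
Convert to SI: h = 30.0 m
mgh = ½mv² ⇒ v = √(2gh) = √(2·9.9·30.0) = 24.3721 m/s = 87.74 km/h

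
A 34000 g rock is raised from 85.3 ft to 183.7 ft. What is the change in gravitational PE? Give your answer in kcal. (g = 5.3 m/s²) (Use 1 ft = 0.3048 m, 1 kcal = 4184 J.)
Convert to SI: m = 34.0 kg, Δh = 29.9923 m
ΔPE = mgΔh = (34.0)(5.3)(29.9923) = 5404.62 J = 1.292 kcal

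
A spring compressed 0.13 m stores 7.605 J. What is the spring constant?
k = 2·PE/x² = 2·7.605/(0.13)² = 900.0 N/m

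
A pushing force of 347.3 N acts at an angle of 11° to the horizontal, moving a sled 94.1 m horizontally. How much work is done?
W = F·d·cosθ = (347.3)(94.1)cos(11°) = 32080 J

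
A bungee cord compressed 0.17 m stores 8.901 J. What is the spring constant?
k = 2·PE/x² = 2·8.901/(0.17)² = 616.0 N/m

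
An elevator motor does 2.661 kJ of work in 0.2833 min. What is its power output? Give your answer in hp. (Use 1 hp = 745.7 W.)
Convert to SI: W = 2661.0 J, t = 16.998 s
P = W/t = 2661.0/16.998 = 156.548 W = 0.2099 hp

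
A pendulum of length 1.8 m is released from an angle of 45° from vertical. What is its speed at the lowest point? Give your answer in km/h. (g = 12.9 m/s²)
h = L(1 − cosθ) = 1.8(1 − cos45°) = 0.527208 m
v = √(2gh) = √(2·12.9·0.527208) = 3.68808 m/s = 13.28 km/h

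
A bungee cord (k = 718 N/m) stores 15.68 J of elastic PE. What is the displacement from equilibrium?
x = √(2·PE/k) = √(2·15.68/718) = 0.209 m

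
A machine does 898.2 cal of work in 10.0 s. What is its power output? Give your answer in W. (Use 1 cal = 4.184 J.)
Convert to SI: W = 3758.07 J, t = 10.0 s
P = W/t = 3758.07/10.0 = 375.8 W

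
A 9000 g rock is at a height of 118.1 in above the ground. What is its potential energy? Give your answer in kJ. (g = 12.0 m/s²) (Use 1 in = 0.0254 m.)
Convert to SI: m = 9.0 kg, h = 2.99974 m
PE = mgh = (9.0)(12.0)(2.99974) = 323.972 J = 0.324 kJ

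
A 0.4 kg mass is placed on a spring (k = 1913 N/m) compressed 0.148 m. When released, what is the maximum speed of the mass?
½kx² = ½mv² ⇒ v = x√(k/m) = (0.148)√(1913/0.4) = 10.24 m/s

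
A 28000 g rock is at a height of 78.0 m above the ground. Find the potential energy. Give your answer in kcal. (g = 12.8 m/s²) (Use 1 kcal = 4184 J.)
Convert to SI: m = 28.0 kg, h = 78.0 m
PE = mgh = (28.0)(12.8)(78.0) = 27955.2 J = 6.681 kcal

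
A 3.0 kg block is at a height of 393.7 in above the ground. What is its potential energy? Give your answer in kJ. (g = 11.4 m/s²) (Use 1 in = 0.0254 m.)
Convert to SI: m = 3.0 kg, h = 9.99998 m
PE = mgh = (3.0)(11.4)(9.99998) = 341.999 J = 0.342 kJ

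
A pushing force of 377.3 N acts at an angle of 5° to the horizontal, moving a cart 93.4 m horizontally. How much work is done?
W = F·d·cosθ = (377.3)(93.4)cos(5°) = 35110 J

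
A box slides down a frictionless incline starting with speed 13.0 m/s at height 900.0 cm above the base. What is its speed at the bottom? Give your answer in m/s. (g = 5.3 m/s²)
Convert to SI: v₀ = 13.0 m/s, h = 9.0 m
½mv₀² + mgh = ½mv² ⇒ v = √(v₀² + 2gh) = √(13.0² + 2·5.3·9.0) = 16.26 m/s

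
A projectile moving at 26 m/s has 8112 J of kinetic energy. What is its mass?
m = 2·KE/v² = 2·8112/(26)² = 24.0 kg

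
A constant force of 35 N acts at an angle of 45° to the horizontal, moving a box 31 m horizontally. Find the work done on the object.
W = F·d·cosθ = (35)(31)cos(45°) = 767.2 J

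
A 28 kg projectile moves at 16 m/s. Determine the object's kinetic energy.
KE = ½mv² = ½(28)(16)² = 3584.0 J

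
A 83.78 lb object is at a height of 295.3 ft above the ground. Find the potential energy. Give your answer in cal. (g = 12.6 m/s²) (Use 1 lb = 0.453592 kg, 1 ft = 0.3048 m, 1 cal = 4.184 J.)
Convert to SI: m = 38.0019 kg, h = 90.0074 m
PE = mgh = (38.0019)(12.6)(90.0074) = 43097.8 J = 10300 cal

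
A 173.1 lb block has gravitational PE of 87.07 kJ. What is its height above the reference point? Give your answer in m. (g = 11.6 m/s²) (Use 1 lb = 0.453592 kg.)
Convert to SI: m = 78.5168 kg, PE = 87070.0 J
h = PE/(mg) = 87070.0/(78.5168·11.6) = 95.6 m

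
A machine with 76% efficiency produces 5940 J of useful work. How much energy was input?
W_in = W_out/η = 5940/0.76 = 7816 J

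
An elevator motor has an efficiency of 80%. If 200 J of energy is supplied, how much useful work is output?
W_out = η·W_in = 0.8·200 = 160.0 J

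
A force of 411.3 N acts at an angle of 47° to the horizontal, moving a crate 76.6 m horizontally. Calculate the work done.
W = F·d·cosθ = (411.3)(76.6)cos(47°) = 21490 J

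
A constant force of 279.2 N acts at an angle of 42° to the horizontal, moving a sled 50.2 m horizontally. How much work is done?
W = F·d·cosθ = (279.2)(50.2)cos(42°) = 10420 J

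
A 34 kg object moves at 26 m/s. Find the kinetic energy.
KE = ½mv² = ½(34)(26)² = 11492.0 J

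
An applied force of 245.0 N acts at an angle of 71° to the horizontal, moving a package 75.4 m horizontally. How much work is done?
W = F·d·cosθ = (245.0)(75.4)cos(71°) = 6014 J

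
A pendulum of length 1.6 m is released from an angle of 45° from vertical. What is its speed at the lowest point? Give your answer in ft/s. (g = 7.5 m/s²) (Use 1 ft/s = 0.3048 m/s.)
h = L(1 − cosθ) = 1.6(1 − cos45°) = 0.468629 m
v = √(2gh) = √(2·7.5·0.468629) = 2.65131 m/s = 8.699 ft/s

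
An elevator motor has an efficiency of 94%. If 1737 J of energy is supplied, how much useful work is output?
W_out = η·W_in = 0.94·1737 = 1632.78 J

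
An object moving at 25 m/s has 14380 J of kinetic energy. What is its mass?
m = 2·KE/v² = 2·14380/(25)² = 46.02 kg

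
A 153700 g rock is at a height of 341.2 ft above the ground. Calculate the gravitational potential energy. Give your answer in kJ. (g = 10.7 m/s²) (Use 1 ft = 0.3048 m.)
Convert to SI: m = 153.7 kg, h = 103.998 m
PE = mgh = (153.7)(10.7)(103.998) = 171034 J = 171.0 kJ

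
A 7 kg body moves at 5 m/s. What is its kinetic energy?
KE = ½mv² = ½(7)(5)² = 87.5 J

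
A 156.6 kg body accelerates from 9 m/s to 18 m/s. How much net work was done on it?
W = ΔKE = ½m(v₂² − v₁²) = ½(156.6)(18² − 9²) = 19026.9 J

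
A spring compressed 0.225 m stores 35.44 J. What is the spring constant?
k = 2·PE/x² = 2·35.44/(0.225)² = 1400 N/m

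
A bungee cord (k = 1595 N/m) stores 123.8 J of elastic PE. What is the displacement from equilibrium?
x = √(2·PE/k) = √(2·123.8/1595) = 0.394 m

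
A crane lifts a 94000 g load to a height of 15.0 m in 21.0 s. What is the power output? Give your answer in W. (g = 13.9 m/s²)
Convert to SI: m = 94.0 kg, h = 15.0 m, t = 21.0 s
P = mgh/t = (94.0)(13.9)(15.0)/21.0 = 933.3 W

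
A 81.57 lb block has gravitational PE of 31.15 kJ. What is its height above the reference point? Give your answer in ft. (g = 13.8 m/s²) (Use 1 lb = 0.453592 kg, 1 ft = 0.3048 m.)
Convert to SI: m = 36.9995 kg, PE = 31150.0 J
h = PE/(mg) = 31150.0/(36.9995·13.8) = 61.0075 m = 200.2 ft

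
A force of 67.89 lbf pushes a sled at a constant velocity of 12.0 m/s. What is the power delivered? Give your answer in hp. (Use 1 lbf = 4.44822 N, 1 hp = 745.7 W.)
Convert to SI: F = 301.99 N, v = 12.0 m/s
P = Fv = (301.99)(12.0) = 3623.88 W = 4.86 hp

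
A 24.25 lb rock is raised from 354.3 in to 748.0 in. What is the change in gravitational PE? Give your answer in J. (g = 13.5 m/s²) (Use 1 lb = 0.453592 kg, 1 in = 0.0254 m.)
Convert to SI: m = 10.9996 kg, Δh = 9.99998 m
ΔPE = mgΔh = (10.9996)(13.5)(9.99998) = 1485 J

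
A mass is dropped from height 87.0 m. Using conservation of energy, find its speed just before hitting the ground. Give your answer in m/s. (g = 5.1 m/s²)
mgh = ½mv² ⇒ v = √(2gh) = √(2·5.1·87.0) = 29.79 m/s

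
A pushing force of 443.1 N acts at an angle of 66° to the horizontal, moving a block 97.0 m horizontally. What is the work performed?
W = F·d·cosθ = (443.1)(97.0)cos(66°) = 17480 J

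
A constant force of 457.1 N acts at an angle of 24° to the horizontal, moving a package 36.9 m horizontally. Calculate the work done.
W = F·d·cosθ = (457.1)(36.9)cos(24°) = 15410 J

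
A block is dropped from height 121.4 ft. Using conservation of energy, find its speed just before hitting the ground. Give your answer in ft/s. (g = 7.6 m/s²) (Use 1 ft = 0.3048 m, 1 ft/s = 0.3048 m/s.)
Convert to SI: h = 37.0027 m
mgh = ½mv² ⇒ v = √(2gh) = √(2·7.6·37.0027) = 23.7158 m/s = 77.81 ft/s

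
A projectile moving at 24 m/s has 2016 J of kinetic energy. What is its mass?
m = 2·KE/v² = 2·2016/(24)² = 7.0 kg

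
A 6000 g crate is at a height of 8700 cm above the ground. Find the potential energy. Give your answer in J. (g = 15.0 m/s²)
Convert to SI: m = 6.0 kg, h = 87.0 m
PE = mgh = (6.0)(15.0)(87.0) = 7830 J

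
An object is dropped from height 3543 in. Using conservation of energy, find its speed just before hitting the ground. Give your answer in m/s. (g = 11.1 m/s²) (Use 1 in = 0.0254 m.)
Convert to SI: h = 89.9922 m
mgh = ½mv² ⇒ v = √(2gh) = √(2·11.1·89.9922) = 44.7 m/s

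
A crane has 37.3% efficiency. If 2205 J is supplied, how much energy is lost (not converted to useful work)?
W_lost = W_in(1 − η) = 2205·(1 − 0.373) = 1383 J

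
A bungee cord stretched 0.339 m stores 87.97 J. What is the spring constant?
k = 2·PE/x² = 2·87.97/(0.339)² = 1531 N/m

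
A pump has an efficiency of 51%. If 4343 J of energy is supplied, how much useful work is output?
W_out = η·W_in = 0.51·4343 = 2214.93 J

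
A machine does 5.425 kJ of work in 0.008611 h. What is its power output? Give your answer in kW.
Convert to SI: W = 5425.0 J, t = 30.9996 s
P = W/t = 5425.0/30.9996 = 175.002 W = 0.175 kW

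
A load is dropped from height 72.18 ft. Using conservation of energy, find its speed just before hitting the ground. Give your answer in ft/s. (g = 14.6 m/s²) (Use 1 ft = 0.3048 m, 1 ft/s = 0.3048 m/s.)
Convert to SI: h = 22.0005 m
mgh = ½mv² ⇒ v = √(2gh) = √(2·14.6·22.0005) = 25.3459 m/s = 83.16 ft/s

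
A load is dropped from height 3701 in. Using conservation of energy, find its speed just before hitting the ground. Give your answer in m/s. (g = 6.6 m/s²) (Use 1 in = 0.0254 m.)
Convert to SI: h = 94.0054 m
mgh = ½mv² ⇒ v = √(2gh) = √(2·6.6·94.0054) = 35.23 m/s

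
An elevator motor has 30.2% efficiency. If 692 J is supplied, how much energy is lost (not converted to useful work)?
W_lost = W_in(1 − η) = 692·(1 − 0.302) = 483.0 J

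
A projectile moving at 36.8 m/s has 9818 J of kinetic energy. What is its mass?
m = 2·KE/v² = 2·9818/(36.8)² = 14.5 kg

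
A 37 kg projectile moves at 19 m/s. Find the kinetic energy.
KE = ½mv² = ½(37)(19)² = 6678.5 J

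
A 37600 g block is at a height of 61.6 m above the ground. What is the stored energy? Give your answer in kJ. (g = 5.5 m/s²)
Convert to SI: m = 37.6 kg, h = 61.6 m
PE = mgh = (37.6)(5.5)(61.6) = 12738.9 J = 12.74 kJ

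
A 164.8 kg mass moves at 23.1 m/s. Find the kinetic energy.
KE = ½mv² = ½(164.8)(23.1)² = 43970 J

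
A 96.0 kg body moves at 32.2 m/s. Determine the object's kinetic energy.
KE = ½mv² = ½(96.0)(32.2)² = 49770 J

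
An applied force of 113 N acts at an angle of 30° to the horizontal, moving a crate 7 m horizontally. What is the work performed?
W = F·d·cosθ = (113)(7)cos(30°) = 685.0 J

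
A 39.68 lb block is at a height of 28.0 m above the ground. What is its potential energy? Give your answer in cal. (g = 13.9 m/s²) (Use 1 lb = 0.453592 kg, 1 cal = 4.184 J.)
Convert to SI: m = 17.9985 kg, h = 28.0 m
PE = mgh = (17.9985)(13.9)(28.0) = 7005.03 J = 1674 cal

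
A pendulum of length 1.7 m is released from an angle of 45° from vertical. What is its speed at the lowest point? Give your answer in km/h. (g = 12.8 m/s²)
h = L(1 − cosθ) = 1.7(1 − cos45°) = 0.497918 m
v = √(2gh) = √(2·12.8·0.497918) = 3.57025 m/s = 12.85 km/h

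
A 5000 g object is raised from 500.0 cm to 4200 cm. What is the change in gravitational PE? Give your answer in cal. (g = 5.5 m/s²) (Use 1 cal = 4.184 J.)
Convert to SI: m = 5.0 kg, Δh = 37.0 m
ΔPE = mgΔh = (5.0)(5.5)(37.0) = 1017.5 J = 243.2 cal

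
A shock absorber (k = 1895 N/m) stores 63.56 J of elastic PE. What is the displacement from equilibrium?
x = √(2·PE/k) = √(2·63.56/1895) = 0.259 m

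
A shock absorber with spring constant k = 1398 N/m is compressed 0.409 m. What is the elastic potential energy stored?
PE = ½kx² = ½(1398)(0.409)² = 116.9 J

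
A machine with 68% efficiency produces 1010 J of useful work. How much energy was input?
W_in = W_out/η = 1010/0.68 = 1485 J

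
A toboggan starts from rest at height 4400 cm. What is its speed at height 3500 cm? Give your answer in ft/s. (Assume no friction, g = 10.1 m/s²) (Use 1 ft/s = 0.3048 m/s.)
Convert to SI: h₁−h₂ = 9.0 m
mgh₁ = mgh₂ + ½mv² ⇒ v = √(2g(h₁−h₂)) = √(2·10.1·9.0) = 13.4833 m/s = 44.24 ft/s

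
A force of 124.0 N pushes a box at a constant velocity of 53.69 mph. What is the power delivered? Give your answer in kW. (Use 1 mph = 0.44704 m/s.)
Convert to SI: F = 124.0 N, v = 24.0016 m/s
P = Fv = (124.0)(24.0016) = 2976.2 W = 2.976 kW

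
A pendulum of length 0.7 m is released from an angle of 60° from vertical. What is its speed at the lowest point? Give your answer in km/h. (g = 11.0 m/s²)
h = L(1 − cosθ) = 0.7(1 − cos60°) = 0.35 m
v = √(2gh) = √(2·11.0·0.35) = 2.77489 m/s = 9.99 km/h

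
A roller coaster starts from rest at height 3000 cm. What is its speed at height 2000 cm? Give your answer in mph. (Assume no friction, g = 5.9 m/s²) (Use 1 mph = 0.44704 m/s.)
Convert to SI: h₁−h₂ = 10.0 m
mgh₁ = mgh₂ + ½mv² ⇒ v = √(2g(h₁−h₂)) = √(2·5.9·10.0) = 10.8628 m/s = 24.3 mph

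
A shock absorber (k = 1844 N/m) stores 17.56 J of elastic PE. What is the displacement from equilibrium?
x = √(2·PE/k) = √(2·17.56/1844) = 0.138 m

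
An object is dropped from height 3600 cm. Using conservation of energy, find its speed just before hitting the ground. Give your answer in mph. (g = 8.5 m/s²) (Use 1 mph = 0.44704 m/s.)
Convert to SI: h = 36.0 m
mgh = ½mv² ⇒ v = √(2gh) = √(2·8.5·36.0) = 24.7386 m/s = 55.34 mph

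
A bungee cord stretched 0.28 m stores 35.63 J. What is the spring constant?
k = 2·PE/x² = 2·35.63/(0.28)² = 908.9 N/m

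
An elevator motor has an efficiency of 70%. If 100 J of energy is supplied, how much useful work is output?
W_out = η·W_in = 0.7·100 = 70.0 J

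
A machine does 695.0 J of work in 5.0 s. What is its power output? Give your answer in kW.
P = W/t = 695.0/5.0 = 139.0 W = 0.139 kW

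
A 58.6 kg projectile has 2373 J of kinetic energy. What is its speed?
v = √(2·KE/m) = √(2·2373/58.6) = 8.999 m/s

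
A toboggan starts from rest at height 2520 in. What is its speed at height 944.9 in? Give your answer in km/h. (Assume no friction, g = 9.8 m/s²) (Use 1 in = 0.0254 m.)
Convert to SI: h₁−h₂ = 40.0075 m
mgh₁ = mgh₂ + ½mv² ⇒ v = √(2g(h₁−h₂)) = √(2·9.8·40.0075) = 28.0026 m/s = 100.8 km/h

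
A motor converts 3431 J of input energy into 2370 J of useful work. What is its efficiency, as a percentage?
η = W_out/W_in = 2370/3431 = 69.08%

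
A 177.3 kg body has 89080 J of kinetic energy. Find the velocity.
v = √(2·KE/m) = √(2·89080/177.3) = 31.7 m/s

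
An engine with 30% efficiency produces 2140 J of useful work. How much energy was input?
W_in = W_out/η = 2140/0.3 = 7133 J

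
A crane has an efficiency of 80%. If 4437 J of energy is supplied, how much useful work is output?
W_out = η·W_in = 0.8·4437 = 3549.6 J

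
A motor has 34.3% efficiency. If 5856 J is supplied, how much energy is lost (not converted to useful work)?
W_lost = W_in(1 − η) = 5856·(1 − 0.343) = 3847 J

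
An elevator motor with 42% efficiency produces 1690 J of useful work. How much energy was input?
W_in = W_out/η = 1690/0.42 = 4024 J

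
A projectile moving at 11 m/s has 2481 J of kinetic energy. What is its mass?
m = 2·KE/v² = 2·2481/(11)² = 41.01 kg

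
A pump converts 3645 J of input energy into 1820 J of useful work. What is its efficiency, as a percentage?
η = W_out/W_in = 1820/3645 = 49.93%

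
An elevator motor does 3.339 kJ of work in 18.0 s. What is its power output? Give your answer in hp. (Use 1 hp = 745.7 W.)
Convert to SI: W = 3339.0 J, t = 18.0 s
P = W/t = 3339.0/18.0 = 185.5 W = 0.2488 hp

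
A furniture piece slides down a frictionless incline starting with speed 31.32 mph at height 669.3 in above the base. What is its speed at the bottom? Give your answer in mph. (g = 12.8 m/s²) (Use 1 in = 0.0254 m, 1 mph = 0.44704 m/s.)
Convert to SI: v₀ = 14.0013 m/s, h = 17.0002 m
½mv₀² + mgh = ½mv² ⇒ v = √(v₀² + 2gh) = √(14.0013² + 2·12.8·17.0002) = 25.1245 m/s = 56.2 mph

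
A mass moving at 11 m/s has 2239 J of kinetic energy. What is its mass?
m = 2·KE/v² = 2·2239/(11)² = 37.01 kg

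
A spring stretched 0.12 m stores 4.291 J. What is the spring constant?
k = 2·PE/x² = 2·4.291/(0.12)² = 596.0 N/m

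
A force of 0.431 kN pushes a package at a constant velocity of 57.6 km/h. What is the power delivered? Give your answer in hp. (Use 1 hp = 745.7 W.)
Convert to SI: F = 431.0 N, v = 16.0 m/s
P = Fv = (431.0)(16.0) = 6896.0 W = 9.248 hp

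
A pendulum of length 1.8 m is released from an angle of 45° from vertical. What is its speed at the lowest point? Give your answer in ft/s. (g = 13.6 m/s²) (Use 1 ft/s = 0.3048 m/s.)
h = L(1 − cosθ) = 1.8(1 − cos45°) = 0.527208 m
v = √(2gh) = √(2·13.6·0.527208) = 3.78683 m/s = 12.42 ft/s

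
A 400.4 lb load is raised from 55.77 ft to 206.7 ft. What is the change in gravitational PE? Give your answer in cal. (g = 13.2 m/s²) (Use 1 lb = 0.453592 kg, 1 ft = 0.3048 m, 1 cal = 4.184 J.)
Convert to SI: m = 181.618 kg, Δh = 46.0035 m
ΔPE = mgΔh = (181.618)(13.2)(46.0035) = 110287 J = 26360 cal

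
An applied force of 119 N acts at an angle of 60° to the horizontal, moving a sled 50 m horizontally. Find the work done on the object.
W = F·d·cosθ = (119)(50)cos(60°) = 2975 J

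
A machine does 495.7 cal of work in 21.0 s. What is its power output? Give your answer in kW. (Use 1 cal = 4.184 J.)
Convert to SI: W = 2074.01 J, t = 21.0 s
P = W/t = 2074.01/21.0 = 98.7623 W = 0.09876 kW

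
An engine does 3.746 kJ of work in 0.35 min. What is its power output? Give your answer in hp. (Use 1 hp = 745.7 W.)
Convert to SI: W = 3746.0 J, t = 21.0 s
P = W/t = 3746.0/21.0 = 178.381 W = 0.2392 hp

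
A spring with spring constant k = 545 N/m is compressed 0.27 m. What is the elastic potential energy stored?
PE = ½kx² = ½(545)(0.27)² = 19.87 J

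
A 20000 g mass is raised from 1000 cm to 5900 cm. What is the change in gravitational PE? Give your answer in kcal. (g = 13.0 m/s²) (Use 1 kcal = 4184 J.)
Convert to SI: m = 20.0 kg, Δh = 49.0 m
ΔPE = mgΔh = (20.0)(13.0)(49.0) = 12740.0 J = 3.045 kcal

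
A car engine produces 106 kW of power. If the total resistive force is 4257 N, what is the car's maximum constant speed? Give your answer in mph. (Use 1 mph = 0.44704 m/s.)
P = Fv ⇒ v = P/F = 106000 W/4257.0 N = 24.9002 m/s = 55.7 mph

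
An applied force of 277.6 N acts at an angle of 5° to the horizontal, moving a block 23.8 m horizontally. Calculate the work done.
W = F·d·cosθ = (277.6)(23.8)cos(5°) = 6582 J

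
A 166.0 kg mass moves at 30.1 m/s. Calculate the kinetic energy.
KE = ½mv² = ½(166.0)(30.1)² = 75200 J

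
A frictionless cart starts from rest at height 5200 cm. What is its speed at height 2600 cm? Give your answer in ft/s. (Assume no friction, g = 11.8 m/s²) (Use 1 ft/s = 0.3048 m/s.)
Convert to SI: h₁−h₂ = 26.0 m
mgh₁ = mgh₂ + ½mv² ⇒ v = √(2g(h₁−h₂)) = √(2·11.8·26.0) = 24.771 m/s = 81.27 ft/s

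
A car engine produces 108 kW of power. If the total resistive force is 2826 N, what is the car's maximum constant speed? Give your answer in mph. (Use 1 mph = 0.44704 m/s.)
P = Fv ⇒ v = P/F = 108000 W/2826.0 N = 38.2166 m/s = 85.49 mph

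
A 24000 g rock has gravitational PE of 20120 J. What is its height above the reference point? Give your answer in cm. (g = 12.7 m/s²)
Convert to SI: m = 24.0 kg, PE = 20120.0 J
h = PE/(mg) = 20120.0/(24.0·12.7) = 66.0105 m = 6601 cm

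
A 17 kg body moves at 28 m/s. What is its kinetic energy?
KE = ½mv² = ½(17)(28)² = 6664.0 J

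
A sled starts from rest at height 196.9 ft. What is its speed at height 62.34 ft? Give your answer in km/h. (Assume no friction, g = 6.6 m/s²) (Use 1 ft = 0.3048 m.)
Convert to SI: h₁−h₂ = 41.0139 m
mgh₁ = mgh₂ + ½mv² ⇒ v = √(2g(h₁−h₂)) = √(2·6.6·41.0139) = 23.2676 m/s = 83.76 km/h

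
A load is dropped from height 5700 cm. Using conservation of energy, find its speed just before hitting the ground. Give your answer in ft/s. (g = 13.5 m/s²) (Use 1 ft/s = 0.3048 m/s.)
Convert to SI: h = 57.0 m
mgh = ½mv² ⇒ v = √(2gh) = √(2·13.5·57.0) = 39.2301 m/s = 128.7 ft/s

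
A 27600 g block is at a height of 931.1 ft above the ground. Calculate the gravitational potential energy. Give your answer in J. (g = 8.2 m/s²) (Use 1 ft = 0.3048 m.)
Convert to SI: m = 27.6 kg, h = 283.799 m
PE = mgh = (27.6)(8.2)(283.799) = 64230 J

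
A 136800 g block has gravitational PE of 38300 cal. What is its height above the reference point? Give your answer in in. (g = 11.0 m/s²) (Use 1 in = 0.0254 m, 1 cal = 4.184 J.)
Convert to SI: m = 136.8 kg, PE = 160247 J
h = PE/(mg) = 160247/(136.8·11.0) = 106.491 m = 4193 in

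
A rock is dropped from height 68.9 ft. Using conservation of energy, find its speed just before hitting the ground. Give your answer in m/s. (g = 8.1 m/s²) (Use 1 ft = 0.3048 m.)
Convert to SI: h = 21.0007 m
mgh = ½mv² ⇒ v = √(2gh) = √(2·8.1·21.0007) = 18.44 m/s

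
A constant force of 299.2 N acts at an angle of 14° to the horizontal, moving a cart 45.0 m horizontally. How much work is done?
W = F·d·cosθ = (299.2)(45.0)cos(14°) = 13060 J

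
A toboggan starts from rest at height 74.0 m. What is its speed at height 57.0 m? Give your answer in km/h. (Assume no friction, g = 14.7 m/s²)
mgh₁ = mgh₂ + ½mv² ⇒ v = √(2g(h₁−h₂)) = √(2·14.7·17.0) = 22.3562 m/s = 80.48 km/h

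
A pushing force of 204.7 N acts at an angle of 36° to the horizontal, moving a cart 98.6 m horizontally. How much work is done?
W = F·d·cosθ = (204.7)(98.6)cos(36°) = 16330 J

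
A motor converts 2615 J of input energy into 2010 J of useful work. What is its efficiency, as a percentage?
η = W_out/W_in = 2010/2615 = 76.86%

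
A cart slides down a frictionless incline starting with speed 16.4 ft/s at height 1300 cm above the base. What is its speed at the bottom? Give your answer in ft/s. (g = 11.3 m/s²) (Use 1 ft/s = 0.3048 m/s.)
Convert to SI: v₀ = 4.99872 m/s, h = 13.0 m
½mv₀² + mgh = ½mv² ⇒ v = √(v₀² + 2gh) = √(4.99872² + 2·11.3·13.0) = 17.8546 m/s = 58.58 ft/s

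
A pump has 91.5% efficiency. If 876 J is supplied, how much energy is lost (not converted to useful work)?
W_lost = W_in(1 − η) = 876·(1 − 0.915) = 74.46 J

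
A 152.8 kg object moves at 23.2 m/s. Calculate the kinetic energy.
KE = ½mv² = ½(152.8)(23.2)² = 41120 J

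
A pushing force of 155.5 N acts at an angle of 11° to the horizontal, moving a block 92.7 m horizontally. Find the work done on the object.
W = F·d·cosθ = (155.5)(92.7)cos(11°) = 14150 J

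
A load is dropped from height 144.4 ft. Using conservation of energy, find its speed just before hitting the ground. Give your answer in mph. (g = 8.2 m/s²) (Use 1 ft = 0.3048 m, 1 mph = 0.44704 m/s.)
Convert to SI: h = 44.0131 m
mgh = ½mv² ⇒ v = √(2gh) = √(2·8.2·44.0131) = 26.8666 m/s = 60.1 mph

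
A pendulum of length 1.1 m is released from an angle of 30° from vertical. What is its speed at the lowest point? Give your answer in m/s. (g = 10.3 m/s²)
h = L(1 − cosθ) = 1.1(1 − cos30°) = 0.147372 m
v = √(2gh) = √(2·10.3·0.147372) = 1.742 m/s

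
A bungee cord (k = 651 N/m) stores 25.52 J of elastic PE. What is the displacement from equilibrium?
x = √(2·PE/k) = √(2·25.52/651) = 0.28 m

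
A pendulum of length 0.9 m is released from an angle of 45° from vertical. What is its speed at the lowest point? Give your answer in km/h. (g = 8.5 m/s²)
h = L(1 − cosθ) = 0.9(1 − cos45°) = 0.263604 m
v = √(2gh) = √(2·8.5·0.263604) = 2.1169 m/s = 7.621 km/h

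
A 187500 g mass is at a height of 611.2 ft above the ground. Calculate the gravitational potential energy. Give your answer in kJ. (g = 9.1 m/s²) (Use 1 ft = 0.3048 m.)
Convert to SI: m = 187.5 kg, h = 186.294 m
PE = mgh = (187.5)(9.1)(186.294) = 317864 J = 317.9 kJ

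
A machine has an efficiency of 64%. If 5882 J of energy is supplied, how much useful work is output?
W_out = η·W_in = 0.64·5882 = 3764.48 J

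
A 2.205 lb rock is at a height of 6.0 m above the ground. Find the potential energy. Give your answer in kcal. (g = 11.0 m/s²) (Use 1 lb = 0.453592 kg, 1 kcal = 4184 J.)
Convert to SI: m = 1.00017 kg, h = 6.0 m
PE = mgh = (1.00017)(11.0)(6.0) = 66.0112 J = 0.01578 kcal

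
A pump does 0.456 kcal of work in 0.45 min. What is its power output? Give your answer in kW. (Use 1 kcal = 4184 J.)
Convert to SI: W = 1907.9 J, t = 27.0 s
P = W/t = 1907.9/27.0 = 70.6631 W = 0.07066 kW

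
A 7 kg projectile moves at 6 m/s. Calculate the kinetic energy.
KE = ½mv² = ½(7)(6)² = 126.0 J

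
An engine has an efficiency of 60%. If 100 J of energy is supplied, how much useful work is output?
W_out = η·W_in = 0.6·100 = 60.0 J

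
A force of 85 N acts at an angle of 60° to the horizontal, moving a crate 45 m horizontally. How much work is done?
W = F·d·cosθ = (85)(45)cos(60°) = 1913 J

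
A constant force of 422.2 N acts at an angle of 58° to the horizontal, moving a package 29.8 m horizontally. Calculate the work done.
W = F·d·cosθ = (422.2)(29.8)cos(58°) = 6667 J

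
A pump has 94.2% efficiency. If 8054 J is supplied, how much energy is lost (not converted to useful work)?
W_lost = W_in(1 − η) = 8054·(1 − 0.942) = 467.1 J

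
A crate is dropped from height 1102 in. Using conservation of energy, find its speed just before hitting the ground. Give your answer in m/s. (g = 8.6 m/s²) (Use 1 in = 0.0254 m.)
Convert to SI: h = 27.9908 m
mgh = ½mv² ⇒ v = √(2gh) = √(2·8.6·27.9908) = 21.94 m/s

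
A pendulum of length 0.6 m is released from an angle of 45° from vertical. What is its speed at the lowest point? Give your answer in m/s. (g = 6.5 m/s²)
h = L(1 − cosθ) = 0.6(1 − cos45°) = 0.175736 m
v = √(2gh) = √(2·6.5·0.175736) = 1.511 m/s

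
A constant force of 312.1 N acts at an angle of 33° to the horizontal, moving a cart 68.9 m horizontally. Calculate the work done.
W = F·d·cosθ = (312.1)(68.9)cos(33°) = 18030 J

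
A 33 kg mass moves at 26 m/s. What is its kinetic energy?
KE = ½mv² = ½(33)(26)² = 11154.0 J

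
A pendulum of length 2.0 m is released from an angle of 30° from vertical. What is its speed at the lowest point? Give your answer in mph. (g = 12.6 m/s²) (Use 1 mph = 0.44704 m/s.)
h = L(1 − cosθ) = 2.0(1 − cos30°) = 0.267949 m
v = √(2gh) = √(2·12.6·0.267949) = 2.59852 m/s = 5.813 mph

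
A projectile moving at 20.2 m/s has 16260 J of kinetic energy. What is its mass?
m = 2·KE/v² = 2·16260/(20.2)² = 79.7 kg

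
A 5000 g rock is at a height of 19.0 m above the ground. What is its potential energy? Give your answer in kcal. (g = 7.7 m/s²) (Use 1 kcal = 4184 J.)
Convert to SI: m = 5.0 kg, h = 19.0 m
PE = mgh = (5.0)(7.7)(19.0) = 731.5 J = 0.1748 kcal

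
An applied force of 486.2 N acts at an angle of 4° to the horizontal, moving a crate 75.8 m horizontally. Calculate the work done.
W = F·d·cosθ = (486.2)(75.8)cos(4°) = 36760 J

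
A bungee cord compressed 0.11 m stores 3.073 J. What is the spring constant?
k = 2·PE/x² = 2·3.073/(0.11)² = 507.9 N/m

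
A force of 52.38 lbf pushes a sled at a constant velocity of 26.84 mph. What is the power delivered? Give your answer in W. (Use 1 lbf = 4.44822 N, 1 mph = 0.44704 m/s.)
Convert to SI: F = 232.998 N, v = 11.9986 m/s
P = Fv = (232.998)(11.9986) = 2796 W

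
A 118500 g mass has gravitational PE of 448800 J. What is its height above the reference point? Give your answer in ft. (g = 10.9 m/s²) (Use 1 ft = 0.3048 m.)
Convert to SI: m = 118.5 kg, PE = 448800 J
h = PE/(mg) = 448800/(118.5·10.9) = 347.463 m = 1140 ft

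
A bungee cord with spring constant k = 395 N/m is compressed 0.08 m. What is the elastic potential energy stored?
PE = ½kx² = ½(395)(0.08)² = 1.264 J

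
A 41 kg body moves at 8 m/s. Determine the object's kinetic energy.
KE = ½mv² = ½(41)(8)² = 1312.0 J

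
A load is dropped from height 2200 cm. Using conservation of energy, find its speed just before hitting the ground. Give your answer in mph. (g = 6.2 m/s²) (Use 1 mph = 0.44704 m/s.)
Convert to SI: h = 22.0 m
mgh = ½mv² ⇒ v = √(2gh) = √(2·6.2·22.0) = 16.5167 m/s = 36.95 mph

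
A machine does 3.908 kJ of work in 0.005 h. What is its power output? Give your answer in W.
Convert to SI: W = 3908.0 J, t = 18.0 s
P = W/t = 3908.0/18.0 = 217.1 W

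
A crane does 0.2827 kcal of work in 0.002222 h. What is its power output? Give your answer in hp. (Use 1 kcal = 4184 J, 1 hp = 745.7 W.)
Convert to SI: W = 1182.82 J, t = 7.9992 s
P = W/t = 1182.82/7.9992 = 147.867 W = 0.1983 hp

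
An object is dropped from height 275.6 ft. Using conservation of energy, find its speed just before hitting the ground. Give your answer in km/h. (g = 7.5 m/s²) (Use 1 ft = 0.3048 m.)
Convert to SI: h = 84.0029 m
mgh = ½mv² ⇒ v = √(2gh) = √(2·7.5·84.0029) = 35.4971 m/s = 127.8 km/h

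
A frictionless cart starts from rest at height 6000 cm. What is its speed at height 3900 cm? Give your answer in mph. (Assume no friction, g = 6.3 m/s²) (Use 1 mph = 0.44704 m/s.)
Convert to SI: h₁−h₂ = 21.0 m
mgh₁ = mgh₂ + ½mv² ⇒ v = √(2g(h₁−h₂)) = √(2·6.3·21.0) = 16.2665 m/s = 36.39 mph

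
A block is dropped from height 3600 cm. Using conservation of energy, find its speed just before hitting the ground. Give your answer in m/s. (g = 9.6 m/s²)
Convert to SI: h = 36.0 m
mgh = ½mv² ⇒ v = √(2gh) = √(2·9.6·36.0) = 26.29 m/s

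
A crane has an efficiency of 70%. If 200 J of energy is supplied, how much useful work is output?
W_out = η·W_in = 0.7·200 = 140.0 J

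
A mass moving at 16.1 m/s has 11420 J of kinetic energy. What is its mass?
m = 2·KE/v² = 2·11420/(16.1)² = 88.11 kg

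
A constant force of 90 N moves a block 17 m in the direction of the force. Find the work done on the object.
W = F·d = (90)(17) = 1530 J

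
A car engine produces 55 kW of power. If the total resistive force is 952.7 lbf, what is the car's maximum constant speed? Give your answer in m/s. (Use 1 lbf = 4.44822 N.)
Convert to SI: F = 4237.82 N
P = Fv ⇒ v = P/F = 55000 W/4237.82 N = 12.98 m/s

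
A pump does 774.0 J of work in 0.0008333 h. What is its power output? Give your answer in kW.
Convert to SI: W = 774.0 J, t = 2.99988 s
P = W/t = 774.0/2.99988 = 258.01 W = 0.258 kW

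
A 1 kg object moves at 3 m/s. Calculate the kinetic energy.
KE = ½mv² = ½(1)(3)² = 4.5 J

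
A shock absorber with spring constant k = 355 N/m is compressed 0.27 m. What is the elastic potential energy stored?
PE = ½kx² = ½(355)(0.27)² = 12.94 J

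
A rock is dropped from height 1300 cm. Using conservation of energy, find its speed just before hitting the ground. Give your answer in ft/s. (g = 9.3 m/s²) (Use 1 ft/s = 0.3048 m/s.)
Convert to SI: h = 13.0 m
mgh = ½mv² ⇒ v = √(2gh) = √(2·9.3·13.0) = 15.5499 m/s = 51.02 ft/s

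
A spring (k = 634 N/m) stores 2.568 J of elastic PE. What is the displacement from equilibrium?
x = √(2·PE/k) = √(2·2.568/634) = 0.09001 m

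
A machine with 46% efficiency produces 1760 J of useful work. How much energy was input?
W_in = W_out/η = 1760/0.46 = 3826 J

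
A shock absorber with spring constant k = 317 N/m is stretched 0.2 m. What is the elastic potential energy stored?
PE = ½kx² = ½(317)(0.2)² = 6.34 J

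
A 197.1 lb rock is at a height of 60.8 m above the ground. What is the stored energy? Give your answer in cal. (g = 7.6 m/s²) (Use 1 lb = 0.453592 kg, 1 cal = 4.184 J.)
Convert to SI: m = 89.403 kg, h = 60.8 m
PE = mgh = (89.403)(7.6)(60.8) = 41311.3 J = 9874 cal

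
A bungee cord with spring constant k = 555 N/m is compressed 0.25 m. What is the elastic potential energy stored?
PE = ½kx² = ½(555)(0.25)² = 17.34 J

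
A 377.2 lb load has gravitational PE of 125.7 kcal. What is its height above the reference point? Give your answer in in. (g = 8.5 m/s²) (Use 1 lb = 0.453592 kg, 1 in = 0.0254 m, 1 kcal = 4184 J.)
Convert to SI: m = 171.095 kg, PE = 525929 J
h = PE/(mg) = 525929/(171.095·8.5) = 361.635 m = 14240 in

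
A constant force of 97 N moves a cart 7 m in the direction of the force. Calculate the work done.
W = F·d = (97)(7) = 679.0 J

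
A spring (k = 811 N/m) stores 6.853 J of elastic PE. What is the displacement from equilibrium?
x = √(2·PE/k) = √(2·6.853/811) = 0.13 m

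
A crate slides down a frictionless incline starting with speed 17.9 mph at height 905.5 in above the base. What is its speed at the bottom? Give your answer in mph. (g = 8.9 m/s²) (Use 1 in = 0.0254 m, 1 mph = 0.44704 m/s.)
Convert to SI: v₀ = 8.00202 m/s, h = 22.9997 m
½mv₀² + mgh = ½mv² ⇒ v = √(v₀² + 2gh) = √(8.00202² + 2·8.9·22.9997) = 21.7584 m/s = 48.67 mph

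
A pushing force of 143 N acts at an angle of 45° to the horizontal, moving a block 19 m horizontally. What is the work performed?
W = F·d·cosθ = (143)(19)cos(45°) = 1921 J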